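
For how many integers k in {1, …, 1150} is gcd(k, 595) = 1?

Prime factors of 595: 5, 7, 17. Count integers ≤ 1150 divisible by none of them.
By inclusion–exclusion: 1150 − ⌊1150/5⌋ − ⌊1150/7⌋ − ⌊1150/17⌋ + ⌊1150/35⌋ + ⌊1150/85⌋ + ⌊1150/119⌋ − ⌊1150/595⌋ = 742.

742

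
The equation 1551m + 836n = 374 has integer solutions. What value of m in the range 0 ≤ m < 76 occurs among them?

66

Reduce mod 836: 1551m ≡ 374 (mod 836). With g = gcd(1551, 836) = 11 dividing 374, divide through: 141m ≡ 34 (mod 76).
Since gcd(141, 76) = 1, m ≡ 34·(141)⁻¹ ≡ 66 (mod 76). Smallest non-negative: 66.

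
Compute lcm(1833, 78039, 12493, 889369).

241141288126869

1833 = 3 · 13 · 47; 78039 = 3² · 13 · 23 · 29; 12493 = 13 · 31²; 889369 = 13 · 37 · 43²
lcm takes max exponent of each prime: 3² · 13 · 23 · 29 · 31² · 37 · 43² · 47 = 241141288126869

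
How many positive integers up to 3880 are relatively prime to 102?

Prime factors of 102: 2, 3, 17. Count integers ≤ 3880 divisible by none of them.
By inclusion–exclusion: 3880 − ⌊3880/2⌋ − ⌊3880/3⌋ − ⌊3880/17⌋ + ⌊3880/6⌋ + ⌊3880/34⌋ + ⌊3880/51⌋ − ⌊3880/102⌋ = 1217.

1217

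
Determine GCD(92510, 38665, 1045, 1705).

55

gcd(92510, 38665): 92510 = 2·38665 + 15180; 38665 = 2·15180 + 8305; 15180 = 1·8305 + 6875; 8305 = 1·6875 + 1430; 6875 = 4·1430 + 1155; 1430 = 1·1155 + 275; 1155 = 4·275 + 55; 275 = 5·55 + 0 → 55
gcd(55, 1045): 1045 = 19·55 + 0 → 55
gcd(55, 1705): 1705 = 31·55 + 0 → 55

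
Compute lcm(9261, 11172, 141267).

676386396

lcm(9261, 11172) = 9261·11172/gcd = 103463892/147 = 703836
lcm(703836, 141267) = 703836·141267/gcd = 99428800212/147 = 676386396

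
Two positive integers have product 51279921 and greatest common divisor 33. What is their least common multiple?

1553937

Since gcd(m,n)·lcm(m,n) = mn, lcm = 51279921/33 = 1553937.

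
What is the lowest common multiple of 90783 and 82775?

gcd first: 90783 = 1·82775 + 8008; 82775 = 10·8008 + 2695; 8008 = 2·2695 + 2618; 2695 = 1·2618 + 77; 2618 = 34·77 + 0 → gcd = 77
lcm = 90783·82775/gcd = 7514562825/77 = 97591725

97591725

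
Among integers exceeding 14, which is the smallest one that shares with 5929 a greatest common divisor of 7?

gcd(m, 5929) = 7 forces 7 | m; write m = 7s. Then gcd(7s, 7·847) = 7·gcd(s, 847), so need gcd(s, 847) = 1.
7s > 14 gives s ≥ 3. The least s ≥ 3 coprime to 847 is 3, so m = 7·3 = 21.

21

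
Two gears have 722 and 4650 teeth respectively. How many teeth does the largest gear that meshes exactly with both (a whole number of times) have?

2

Euclid: 4650 = 6·722 + 318; 722 = 2·318 + 86; 318 = 3·86 + 60; 86 = 1·60 + 26; 60 = 2·26 + 8; 26 = 3·8 + 2; 8 = 4·2 + 0. Last nonzero remainder: 2.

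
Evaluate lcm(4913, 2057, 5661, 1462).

17024517774

lcm(4913, 2057) = 4913·2057/gcd = 10106041/17 = 594473
lcm(594473, 5661) = 594473·5661/gcd = 3365311653/17 = 197959509
lcm(197959509, 1462) = 197959509·1462/gcd = 289416802158/17 = 17024517774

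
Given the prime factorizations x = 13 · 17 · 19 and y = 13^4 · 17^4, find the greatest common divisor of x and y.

min exponent per shared prime: 13 · 17 = 221

221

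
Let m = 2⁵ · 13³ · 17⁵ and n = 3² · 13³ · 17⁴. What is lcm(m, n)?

max exponent per prime: 2⁵ · 3² · 13³ · 17⁵ = 898394638752

898394638752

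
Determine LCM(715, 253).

16445

715 = 5 · 11 · 13; 253 = 11 · 23
max exponents: 5 · 11 · 13 · 23 = 16445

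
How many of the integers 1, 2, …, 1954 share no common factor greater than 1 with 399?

Prime factors of 399: 3, 7, 19. Count integers ≤ 1954 divisible by none of them.
By inclusion–exclusion: 1954 − ⌊1954/3⌋ − ⌊1954/7⌋ − ⌊1954/19⌋ + ⌊1954/21⌋ + ⌊1954/57⌋ + ⌊1954/133⌋ − ⌊1954/399⌋ = 1059.

1059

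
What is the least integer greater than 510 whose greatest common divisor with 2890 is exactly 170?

680

2890 = 170·17. Any a with gcd(a, 2890) = 170 is a multiple of 170, say 170s, with s coprime to 17.
Need s > 510/170, so s ≥ 4. First s ≥ 4 with gcd(s, 17) = 1 is s = 4. Thus a = 170·4 = 680.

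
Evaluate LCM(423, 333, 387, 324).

423 = 3² · 47; 333 = 3² · 37; 387 = 3² · 43; 324 = 2² · 3⁴
lcm takes max exponent of each prime: 2² · 3⁴ · 37 · 43 · 47 = 24227748

24227748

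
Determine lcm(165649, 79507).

gcd first: 165649 = 2·79507 + 6635; 79507 = 11·6635 + 6522; 6635 = 1·6522 + 113; 6522 = 57·113 + 81; 113 = 1·81 + 32; 81 = 2·32 + 17; 32 = 1·17 + 15; 17 = 1·15 + 2; 15 = 7·2 + 1; 2 = 2·1 + 0 → gcd = 1
lcm = 165649·79507/gcd = 13170255043/1 = 13170255043

13170255043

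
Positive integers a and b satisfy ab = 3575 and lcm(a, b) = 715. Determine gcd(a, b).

5

From gcd × lcm = ab: gcd = 3575 / 715 = 5.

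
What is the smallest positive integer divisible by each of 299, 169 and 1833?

299 = 13 · 23; 169 = 13²; 1833 = 3 · 13 · 47
lcm takes max exponent of each prime: 3 · 13² · 23 · 47 = 548067

548067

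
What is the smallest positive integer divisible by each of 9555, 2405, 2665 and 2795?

9555 = 3 · 5 · 7² · 13; 2405 = 5 · 13 · 37; 2665 = 5 · 13 · 41; 2795 = 5 · 13 · 43
lcm takes max exponent of each prime: 3 · 5 · 7² · 13 · 37 · 41 · 43 = 623282205

623282205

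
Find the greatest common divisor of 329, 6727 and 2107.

7

329 = 7 · 47; 6727 = 7 · 31²; 2107 = 7² · 43
gcd takes min exponent of each prime: 7 = 7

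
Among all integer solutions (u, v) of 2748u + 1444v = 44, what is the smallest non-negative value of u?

10

gcd(2748, 1444) = 4 (Euclid: 2748 = 1·1444 + 1304; 1444 = 1·1304 + 140; 1304 = 9·140 + 44; 140 = 3·44 + 8; 44 = 5·8 + 4; 8 = 2·4 + 0), and 4 | 44.
Extended Euclid: 2748·(165) + 1444·(-314) = 4. Scale by 11: u₀ = 1815.
General solution u = u₀ + 361t; reducing mod 361 gives u = 10 (and v = -19).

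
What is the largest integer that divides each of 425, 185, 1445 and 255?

5

gcd(425, 185): 425 = 2·185 + 55; 185 = 3·55 + 20; 55 = 2·20 + 15; 20 = 1·15 + 5; 15 = 3·5 + 0 → 5
gcd(5, 1445): 1445 = 289·5 + 0 → 5
gcd(5, 255): 255 = 51·5 + 0 → 5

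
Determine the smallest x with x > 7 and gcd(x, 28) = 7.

gcd(x, 28) = 7 forces 7 | x; write x = 7s. Then gcd(7s, 7·4) = 7·gcd(s, 4), so need gcd(s, 4) = 1.
7s > 7 gives s ≥ 2. The least s ≥ 2 coprime to 4 is 3, so x = 7·3 = 21.

21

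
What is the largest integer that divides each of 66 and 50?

Euclid: 66 = 1·50 + 16; 50 = 3·16 + 2; 16 = 8·2 + 0. Last nonzero remainder: 2.

2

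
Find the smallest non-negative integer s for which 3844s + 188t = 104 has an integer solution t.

46

gcd(3844, 188) = 4 (Euclid: 3844 = 20·188 + 84; 188 = 2·84 + 20; 84 = 4·20 + 4; 20 = 5·4 + 0), and 4 | 104.
Extended Euclid: 3844·(9) + 188·(-184) = 4. Scale by 26: s₀ = 234.
General solution s = s₀ + 47k; reducing mod 47 gives s = 46 (and t = -940).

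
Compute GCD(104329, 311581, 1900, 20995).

gcd(104329, 311581): 311581 = 2·104329 + 102923; 104329 = 1·102923 + 1406; 102923 = 73·1406 + 285; 1406 = 4·285 + 266; 285 = 1·266 + 19; 266 = 14·19 + 0 → 19
gcd(19, 1900): 1900 = 100·19 + 0 → 19
gcd(19, 20995): 20995 = 1105·19 + 0 → 19

19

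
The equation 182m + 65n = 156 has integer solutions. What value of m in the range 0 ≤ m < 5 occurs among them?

Reduce mod 65: 182m ≡ 156 (mod 65). With g = gcd(182, 65) = 13 dividing 156, divide through: 14m ≡ 12 (mod 5).
Since gcd(14, 5) = 1, m ≡ 12·(14)⁻¹ ≡ 3 (mod 5). Smallest non-negative: 3.

3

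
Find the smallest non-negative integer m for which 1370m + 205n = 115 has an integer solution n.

14

Euclid: 1370 = 6·205 + 140; 205 = 1·140 + 65; 140 = 2·65 + 10; 65 = 6·10 + 5; 10 = 2·5 + 0 → gcd = 5; 115 = 5·23.
Back-substitution yields 1370·(-19) + 205·(127) = 5, so one solution is m = -19·23 = -437, n = 127·23 = 2921.
Solutions in m differ by 205/5 = 41; the one in [0, 41) is -437 mod 41 = 14.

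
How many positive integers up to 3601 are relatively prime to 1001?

1001 = 7·11·13. Inclusion–exclusion on these primes:
3601 − ⌊3601/7⌋ − ⌊3601/11⌋ − ⌊3601/13⌋ + ⌊3601/77⌋ + ⌊3601/91⌋ + ⌊3601/143⌋ − ⌊3601/1001⌋ = 2590

2590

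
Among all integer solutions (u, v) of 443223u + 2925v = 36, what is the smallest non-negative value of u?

Reduce mod 2925: 443223u ≡ 36 (mod 2925). With g = gcd(443223, 2925) = 9 dividing 36, divide through: 49247u ≡ 4 (mod 325).
Since gcd(49247, 325) = 1, u ≡ 4·(49247)⁻¹ ≡ 257 (mod 325). Smallest non-negative: 257.

257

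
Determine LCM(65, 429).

gcd first: 429 = 6·65 + 39; 65 = 1·39 + 26; 39 = 1·26 + 13; 26 = 2·13 + 0 → gcd = 13
lcm = 65·429/gcd = 27885/13 = 2145

2145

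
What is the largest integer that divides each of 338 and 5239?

338 = 2 · 13²
5239 = 13² · 31
Common: 13² = 169

169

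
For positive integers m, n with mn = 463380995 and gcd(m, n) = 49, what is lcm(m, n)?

9456755

For any two positive integers, gcd × lcm equals their product. Hence lcm = 463380995 / 49 = 9456755.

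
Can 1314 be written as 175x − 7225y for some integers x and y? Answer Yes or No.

No

gcd(175, 7225): 7225 = 41·175 + 50; 175 = 3·50 + 25; 50 = 2·25 + 0 → 25
25 does not divide 1314, so a solution does not exist.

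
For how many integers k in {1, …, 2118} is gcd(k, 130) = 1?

Prime factors of 130: 2, 5, 13. Count integers ≤ 2118 divisible by none of them.
By inclusion–exclusion: 2118 − ⌊2118/2⌋ − ⌊2118/5⌋ − ⌊2118/13⌋ + ⌊2118/10⌋ + ⌊2118/26⌋ + ⌊2118/65⌋ − ⌊2118/130⌋ = 782.

782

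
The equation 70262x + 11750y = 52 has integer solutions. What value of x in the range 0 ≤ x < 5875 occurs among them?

296

Reduce mod 11750: 70262x ≡ 52 (mod 11750). With g = gcd(70262, 11750) = 2 dividing 52, divide through: 35131x ≡ 26 (mod 5875).
Since gcd(35131, 5875) = 1, x ≡ 26·(35131)⁻¹ ≡ 296 (mod 5875). Smallest non-negative: 296.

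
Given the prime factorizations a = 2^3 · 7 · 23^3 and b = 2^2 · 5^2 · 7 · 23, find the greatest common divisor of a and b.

644

min exponent per shared prime: 2^2 · 7 · 23 = 644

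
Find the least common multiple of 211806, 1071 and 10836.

lcm(211806, 1071) = 211806·1071/gcd = 226844226/63 = 3600702
lcm(3600702, 10836) = 3600702·10836/gcd = 39017206872/126 = 309660372

309660372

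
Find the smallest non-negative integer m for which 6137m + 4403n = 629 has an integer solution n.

74

Euclid: 6137 = 1·4403 + 1734; 4403 = 2·1734 + 935; 1734 = 1·935 + 799; 935 = 1·799 + 136; 799 = 5·136 + 119; 136 = 1·119 + 17; 119 = 7·17 + 0 → gcd = 17; 629 = 17·37.
Back-substitution yields 6137·(-33) + 4403·(46) = 17, so one solution is m = -33·37 = -1221, n = 46·37 = 1702.
Solutions in m differ by 4403/17 = 259; the one in [0, 259) is -1221 mod 259 = 74.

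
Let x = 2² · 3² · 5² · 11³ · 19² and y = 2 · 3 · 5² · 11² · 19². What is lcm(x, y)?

432441900

max exponent per prime: 2² · 3² · 5² · 11³ · 19² = 432441900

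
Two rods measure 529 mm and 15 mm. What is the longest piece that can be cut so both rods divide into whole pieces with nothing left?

1

Euclid: 529 = 35·15 + 4; 15 = 3·4 + 3; 4 = 1·3 + 1; 3 = 3·1 + 0. Last nonzero remainder: 1.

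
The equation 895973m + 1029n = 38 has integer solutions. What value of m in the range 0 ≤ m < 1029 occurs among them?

115

gcd(895973, 1029) = 1 (Euclid: 895973 = 870·1029 + 743; 1029 = 1·743 + 286; 743 = 2·286 + 171; 286 = 1·171 + 115; 171 = 1·115 + 56; 115 = 2·56 + 3; 56 = 18·3 + 2; 3 = 1·2 + 1; 2 = 2·1 + 0), and 1 | 38.
Extended Euclid: 895973·(-349) + 1029·(303882) = 1. Scale by 38: m₀ = -13262.
General solution m = m₀ + 1029t; reducing mod 1029 gives m = 115 (and n = -100133).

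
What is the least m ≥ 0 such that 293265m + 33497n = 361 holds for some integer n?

657

Euclid: 293265 = 8·33497 + 25289; 33497 = 1·25289 + 8208; 25289 = 3·8208 + 665; 8208 = 12·665 + 228; 665 = 2·228 + 209; 228 = 1·209 + 19; 209 = 11·19 + 0 → gcd = 19; 361 = 19·19.
Back-substitution yields 293265·(-151) + 33497·(1322) = 19, so one solution is m = -151·19 = -2869, n = 1322·19 = 25118.
Solutions in m differ by 33497/19 = 1763; the one in [0, 1763) is -2869 mod 1763 = 657.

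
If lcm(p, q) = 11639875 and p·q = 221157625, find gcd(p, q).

gcd·lcm = product, so gcd = 221157625/11639875 = 19.

19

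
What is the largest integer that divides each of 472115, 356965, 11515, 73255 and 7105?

245

gcd(472115, 356965): 472115 = 1·356965 + 115150; 356965 = 3·115150 + 11515; 115150 = 10·11515 + 0 → 11515
gcd(11515, 11515): 11515 = 1·11515 + 0 → 11515
gcd(11515, 73255): 73255 = 6·11515 + 4165; 11515 = 2·4165 + 3185; 4165 = 1·3185 + 980; 3185 = 3·980 + 245; 980 = 4·245 + 0 → 245
gcd(245, 7105): 7105 = 29·245 + 0 → 245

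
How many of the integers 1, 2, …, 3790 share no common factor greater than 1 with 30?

Prime factors of 30: 2, 3, 5. Count integers ≤ 3790 divisible by none of them.
By inclusion–exclusion: 3790 − ⌊3790/2⌋ − ⌊3790/3⌋ − ⌊3790/5⌋ + ⌊3790/6⌋ + ⌊3790/10⌋ + ⌊3790/15⌋ − ⌊3790/30⌋ = 1010.

1010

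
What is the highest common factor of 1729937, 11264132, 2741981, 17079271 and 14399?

2057

gcd(1729937, 11264132): 11264132 = 6·1729937 + 884510; 1729937 = 1·884510 + 845427; 884510 = 1·845427 + 39083; 845427 = 21·39083 + 24684; 39083 = 1·24684 + 14399; 24684 = 1·14399 + 10285; 14399 = 1·10285 + 4114; 10285 = 2·4114 + 2057; 4114 = 2·2057 + 0 → 2057
gcd(2057, 2741981): 2741981 = 1333·2057 + 0 → 2057
gcd(2057, 17079271): 17079271 = 8303·2057 + 0 → 2057
gcd(2057, 14399): 14399 = 7·2057 + 0 → 2057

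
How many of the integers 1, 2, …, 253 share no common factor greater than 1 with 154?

154 = 2·7·11. Inclusion–exclusion on these primes:
253 − ⌊253/2⌋ − ⌊253/7⌋ − ⌊253/11⌋ + ⌊253/14⌋ + ⌊253/22⌋ + ⌊253/77⌋ − ⌊253/154⌋ = 99

99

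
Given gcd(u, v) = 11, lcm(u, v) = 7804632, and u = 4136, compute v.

20757

Using uv = gcd(u,v)·lcm(u,v) = 11·7804632 = 85850952, we get v = 85850952/4136 = 20757.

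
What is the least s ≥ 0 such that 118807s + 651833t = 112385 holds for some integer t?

Reduce mod 651833: 118807s ≡ 112385 (mod 651833). With g = gcd(118807, 651833) = 3211 dividing 112385, divide through: 37s ≡ 35 (mod 203).
Since gcd(37, 203) = 1, s ≡ 35·(37)⁻¹ ≡ 182 (mod 203). Smallest non-negative: 182.

182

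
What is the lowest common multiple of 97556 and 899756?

21944149084

gcd first: 899756 = 9·97556 + 21752; 97556 = 4·21752 + 10548; 21752 = 2·10548 + 656; 10548 = 16·656 + 52; 656 = 12·52 + 32; 52 = 1·32 + 20; 32 = 1·20 + 12; 20 = 1·12 + 8; 12 = 1·8 + 4; 8 = 2·4 + 0 → gcd = 4
lcm = 97556·899756/gcd = 87776596336/4 = 21944149084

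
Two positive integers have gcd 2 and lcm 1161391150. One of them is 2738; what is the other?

Using pq = gcd(p,q)·lcm(p,q) = 2·1161391150 = 2322782300, we get q = 2322782300/2738 = 848350.

848350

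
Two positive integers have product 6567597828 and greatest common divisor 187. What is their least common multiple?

Since gcd(a,b)·lcm(a,b) = ab, lcm = 6567597828/187 = 35120844.

35120844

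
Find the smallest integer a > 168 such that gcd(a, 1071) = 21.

210

Multiples of 21 above 168: 21·9, 21·10, … . Need the cofactor coprime to 1071/21 = 51.
Checking s = 9, 10, … the first with gcd(s, 51) = 1 is s = 10, giving 210.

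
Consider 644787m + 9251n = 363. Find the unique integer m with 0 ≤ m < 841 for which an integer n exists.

Reduce mod 9251: 644787m ≡ 363 (mod 9251). With g = gcd(644787, 9251) = 11 dividing 363, divide through: 58617m ≡ 33 (mod 841).
Since gcd(58617, 841) = 1, m ≡ 33·(58617)⁻¹ ≡ 73 (mod 841). Smallest non-negative: 73.

73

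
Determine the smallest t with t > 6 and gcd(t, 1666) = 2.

8

gcd(t, 1666) = 2 forces 2 | t; write t = 2s. Then gcd(2s, 2·833) = 2·gcd(s, 833), so need gcd(s, 833) = 1.
2s > 6 gives s ≥ 4. The least s ≥ 4 coprime to 833 is 4, so t = 2·4 = 8.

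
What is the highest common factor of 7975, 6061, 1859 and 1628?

gcd(7975, 6061): 7975 = 1·6061 + 1914; 6061 = 3·1914 + 319; 1914 = 6·319 + 0 → 319
gcd(319, 1859): 1859 = 5·319 + 264; 319 = 1·264 + 55; 264 = 4·55 + 44; 55 = 1·44 + 11; 44 = 4·11 + 0 → 11
gcd(11, 1628): 1628 = 148·11 + 0 → 11

11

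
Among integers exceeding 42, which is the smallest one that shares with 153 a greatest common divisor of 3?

48

gcd(m, 153) = 3 forces 3 | m; write m = 3s. Then gcd(3s, 3·51) = 3·gcd(s, 51), so need gcd(s, 51) = 1.
3s > 42 gives s ≥ 15. The least s ≥ 15 coprime to 51 is 16, so m = 3·16 = 48.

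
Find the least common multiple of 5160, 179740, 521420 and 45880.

5160 = 2³ · 3 · 5 · 43; 179740 = 2² · 5 · 11 · 19 · 43; 521420 = 2² · 5 · 29² · 31; 45880 = 2³ · 5 · 31 · 37
lcm takes max exponent of each prime: 2³ · 3 · 5 · 11 · 19 · 29² · 31 · 37 · 43 = 1040292341880

1040292341880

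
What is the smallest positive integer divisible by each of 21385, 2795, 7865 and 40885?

69986411495

21385 = 5 · 7 · 13 · 47; 2795 = 5 · 13 · 43; 7865 = 5 · 11² · 13; 40885 = 5 · 13 · 17 · 37
lcm takes max exponent of each prime: 5 · 7 · 11² · 13 · 17 · 37 · 43 · 47 = 69986411495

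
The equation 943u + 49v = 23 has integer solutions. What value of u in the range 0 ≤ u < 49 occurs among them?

6

gcd(943, 49) = 1 (Euclid: 943 = 19·49 + 12; 49 = 4·12 + 1; 12 = 12·1 + 0), and 1 | 23.
Extended Euclid: 943·(-4) + 49·(77) = 1. Scale by 23: u₀ = -92.
General solution u = u₀ + 49t; reducing mod 49 gives u = 6 (and v = -115).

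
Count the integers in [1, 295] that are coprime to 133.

240

133 = 7·19. Inclusion–exclusion on these primes:
295 − ⌊295/7⌋ − ⌊295/19⌋ + ⌊295/133⌋ = 240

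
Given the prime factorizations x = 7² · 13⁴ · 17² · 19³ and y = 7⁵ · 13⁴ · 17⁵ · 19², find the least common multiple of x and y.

4674864409526903501

max exponent per prime: 7⁵ · 13⁴ · 17⁵ · 19³ = 4674864409526903501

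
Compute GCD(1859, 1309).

11

1859 = 11 · 13²
1309 = 7 · 11 · 17
Common: 11 = 11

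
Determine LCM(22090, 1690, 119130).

44473730730

22090 = 2 · 5 · 47²; 1690 = 2 · 5 · 13²; 119130 = 2 · 3 · 5 · 11 · 19²
lcm takes max exponent of each prime: 2 · 3 · 5 · 11 · 13² · 19² · 47² = 44473730730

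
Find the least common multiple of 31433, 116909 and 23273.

lcm(31433, 116909) = 31433·116909/gcd = 3674800597/17 = 216164741
lcm(216164741, 23273) = 216164741·23273/gcd = 5030802017293/17 = 295929530429

295929530429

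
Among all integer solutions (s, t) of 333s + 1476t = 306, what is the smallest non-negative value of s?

gcd(333, 1476) = 9 (Euclid: 1476 = 4·333 + 144; 333 = 2·144 + 45; 144 = 3·45 + 9; 45 = 5·9 + 0), and 9 | 306.
Extended Euclid: 333·(-31) + 1476·(7) = 9. Scale by 34: s₀ = -1054.
General solution s = s₀ + 164k; reducing mod 164 gives s = 94 (and t = -21).

94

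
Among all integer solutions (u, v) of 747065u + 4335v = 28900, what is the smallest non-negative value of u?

2

gcd(747065, 4335) = 1445 (Euclid: 747065 = 172·4335 + 1445; 4335 = 3·1445 + 0), and 1445 | 28900.
Extended Euclid: 747065·(1) + 4335·(-172) = 1445. Scale by 20: u₀ = 20.
General solution u = u₀ + 3t; reducing mod 3 gives u = 2 (and v = -338).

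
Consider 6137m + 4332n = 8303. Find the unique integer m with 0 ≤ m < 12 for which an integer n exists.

7

Reduce mod 4332: 6137m ≡ 8303 (mod 4332). With g = gcd(6137, 4332) = 361 dividing 8303, divide through: 17m ≡ 23 (mod 12).
Since gcd(17, 12) = 1, m ≡ 23·(17)⁻¹ ≡ 7 (mod 12). Smallest non-negative: 7.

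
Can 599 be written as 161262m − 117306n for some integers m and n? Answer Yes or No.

No

gcd(161262, 117306): 161262 = 1·117306 + 43956; 117306 = 2·43956 + 29394; 43956 = 1·29394 + 14562; 29394 = 2·14562 + 270; 14562 = 53·270 + 252; 270 = 1·252 + 18; 252 = 14·18 + 0 → 18
18 does not divide 599, so a solution does not exist.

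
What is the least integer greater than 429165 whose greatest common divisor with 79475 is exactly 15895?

445060

79475 = 15895·5. Any k with gcd(k, 79475) = 15895 is a multiple of 15895, say 15895s, with s coprime to 5.
Need s > 429165/15895, so s ≥ 28. First s ≥ 28 with gcd(s, 5) = 1 is s = 28. Thus k = 15895·28 = 445060.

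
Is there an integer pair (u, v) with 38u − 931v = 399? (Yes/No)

gcd(38, 931): 931 = 24·38 + 19; 38 = 2·19 + 0 → 19
19 divides 399, so a solution exists.

Yes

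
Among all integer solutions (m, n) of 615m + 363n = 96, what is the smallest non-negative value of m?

58

gcd(615, 363) = 3 (Euclid: 615 = 1·363 + 252; 363 = 1·252 + 111; 252 = 2·111 + 30; 111 = 3·30 + 21; 30 = 1·21 + 9; 21 = 2·9 + 3; 9 = 3·3 + 0), and 3 | 96.
Extended Euclid: 615·(-36) + 363·(61) = 3. Scale by 32: m₀ = -1152.
General solution m = m₀ + 121t; reducing mod 121 gives m = 58 (and n = -98).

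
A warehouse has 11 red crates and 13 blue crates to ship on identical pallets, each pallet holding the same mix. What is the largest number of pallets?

1

Euclid: 13 = 1·11 + 2; 11 = 5·2 + 1; 2 = 2·1 + 0. Last nonzero remainder: 1.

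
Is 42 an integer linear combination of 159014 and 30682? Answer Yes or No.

By Bézout, 159014p + 30682q = 42 has integer solutions iff gcd(159014, 30682) | 42.
Euclid: 159014 = 5·30682 + 5604; 30682 = 5·5604 + 2662; 5604 = 2·2662 + 280; 2662 = 9·280 + 142; 280 = 1·142 + 138; 142 = 1·138 + 4; 138 = 34·4 + 2; 4 = 2·2 + 0. gcd = 2; 42 mod 2 = 0. Yes.

Yes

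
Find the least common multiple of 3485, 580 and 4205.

11723540

3485 = 5 · 17 · 41; 580 = 2² · 5 · 29; 4205 = 5 · 29²
lcm takes max exponent of each prime: 2² · 5 · 17 · 29² · 41 = 11723540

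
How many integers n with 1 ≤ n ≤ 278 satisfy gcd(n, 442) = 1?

121

Prime factors of 442: 2, 13, 17. Count integers ≤ 278 divisible by none of them.
By inclusion–exclusion: 278 − ⌊278/2⌋ − ⌊278/13⌋ − ⌊278/17⌋ + ⌊278/26⌋ + ⌊278/34⌋ + ⌊278/221⌋ − ⌊278/442⌋ = 121.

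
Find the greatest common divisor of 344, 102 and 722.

gcd(344, 102): 344 = 3·102 + 38; 102 = 2·38 + 26; 38 = 1·26 + 12; 26 = 2·12 + 2; 12 = 6·2 + 0 → 2
gcd(2, 722): 722 = 361·2 + 0 → 2

2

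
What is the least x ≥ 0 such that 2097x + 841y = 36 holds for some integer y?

758

Euclid: 2097 = 2·841 + 415; 841 = 2·415 + 11; 415 = 37·11 + 8; 11 = 1·8 + 3; 8 = 2·3 + 2; 3 = 1·2 + 1; 2 = 2·1 + 0 → gcd = 1; 36 = 1·36.
Back-substitution yields 2097·(-306) + 841·(763) = 1, so one solution is x = -306·36 = -11016, y = 763·36 = 27468.
Solutions in x differ by 841/1 = 841; the one in [0, 841) is -11016 mod 841 = 758.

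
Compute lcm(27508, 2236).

1182844

gcd first: 27508 = 12·2236 + 676; 2236 = 3·676 + 208; 676 = 3·208 + 52; 208 = 4·52 + 0 → gcd = 52
lcm = 27508·2236/gcd = 61507888/52 = 1182844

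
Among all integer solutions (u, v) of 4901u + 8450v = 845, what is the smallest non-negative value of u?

Reduce mod 8450: 4901u ≡ 845 (mod 8450). With g = gcd(4901, 8450) = 169 dividing 845, divide through: 29u ≡ 5 (mod 50).
Since gcd(29, 50) = 1, u ≡ 5·(29)⁻¹ ≡ 45 (mod 50). Smallest non-negative: 45.

45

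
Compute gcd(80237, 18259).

Euclid: 80237 = 4·18259 + 7201; 18259 = 2·7201 + 3857; 7201 = 1·3857 + 3344; 3857 = 1·3344 + 513; 3344 = 6·513 + 266; 513 = 1·266 + 247; 266 = 1·247 + 19; 247 = 13·19 + 0. Last nonzero remainder: 19.

19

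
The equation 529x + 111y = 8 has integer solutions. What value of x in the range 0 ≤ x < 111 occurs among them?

68

Euclid: 529 = 4·111 + 85; 111 = 1·85 + 26; 85 = 3·26 + 7; 26 = 3·7 + 5; 7 = 1·5 + 2; 5 = 2·2 + 1; 2 = 2·1 + 0 → gcd = 1; 8 = 1·8.
Back-substitution yields 529·(-47) + 111·(224) = 1, so one solution is x = -47·8 = -376, y = 224·8 = 1792.
Solutions in x differ by 111/1 = 111; the one in [0, 111) is -376 mod 111 = 68.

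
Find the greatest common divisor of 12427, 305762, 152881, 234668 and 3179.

gcd(12427, 305762): 305762 = 24·12427 + 7514; 12427 = 1·7514 + 4913; 7514 = 1·4913 + 2601; 4913 = 1·2601 + 2312; 2601 = 1·2312 + 289; 2312 = 8·289 + 0 → 289
gcd(289, 152881): 152881 = 529·289 + 0 → 289
gcd(289, 234668): 234668 = 812·289 + 0 → 289
gcd(289, 3179): 3179 = 11·289 + 0 → 289

289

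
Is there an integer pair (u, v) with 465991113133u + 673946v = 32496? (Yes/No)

No

By Bézout, 465991113133u + 673946v = 32496 has integer solutions iff gcd(465991113133, 673946) | 32496.
Euclid: 465991113133 = 691436·673946 + 586677; 673946 = 1·586677 + 87269; 586677 = 6·87269 + 63063; 87269 = 1·63063 + 24206; 63063 = 2·24206 + 14651; 24206 = 1·14651 + 9555; 14651 = 1·9555 + 5096; 9555 = 1·5096 + 4459; 5096 = 1·4459 + 637; 4459 = 7·637 + 0. gcd = 637; 32496 mod 637 = 9. No.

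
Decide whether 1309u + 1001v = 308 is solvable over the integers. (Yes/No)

Yes

gcd(1309, 1001): 1309 = 1·1001 + 308; 1001 = 3·308 + 77; 308 = 4·77 + 0 → 77
77 divides 308, so a solution exists.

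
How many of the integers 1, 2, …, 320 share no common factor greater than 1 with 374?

137

374 = 2·11·17. Inclusion–exclusion on these primes:
320 − ⌊320/2⌋ − ⌊320/11⌋ − ⌊320/17⌋ + ⌊320/22⌋ + ⌊320/34⌋ + ⌊320/187⌋ − ⌊320/374⌋ = 137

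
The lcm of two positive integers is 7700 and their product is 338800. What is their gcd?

44

From gcd × lcm = ab: gcd = 338800 / 7700 = 44.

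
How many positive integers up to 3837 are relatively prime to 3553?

Prime factors of 3553: 11, 17, 19. Count integers ≤ 3837 divisible by none of them.
By inclusion–exclusion: 3837 − ⌊3837/11⌋ − ⌊3837/17⌋ − ⌊3837/19⌋ + ⌊3837/187⌋ + ⌊3837/209⌋ + ⌊3837/323⌋ − ⌊3837/3553⌋ = 3111.

3111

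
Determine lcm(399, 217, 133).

12369

399 = 3 · 7 · 19; 217 = 7 · 31; 133 = 7 · 19
lcm takes max exponent of each prime: 3 · 7 · 19 · 31 = 12369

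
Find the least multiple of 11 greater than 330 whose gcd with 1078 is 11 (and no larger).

gcd(a, 1078) = 11 forces 11 | a; write a = 11s. Then gcd(11s, 11·98) = 11·gcd(s, 98), so need gcd(s, 98) = 1.
11s > 330 gives s ≥ 31. The least s ≥ 31 coprime to 98 is 31, so a = 11·31 = 341.

341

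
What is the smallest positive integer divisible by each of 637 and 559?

637 = 7² · 13; 559 = 13 · 43
max exponents: 7² · 13 · 43 = 27391

27391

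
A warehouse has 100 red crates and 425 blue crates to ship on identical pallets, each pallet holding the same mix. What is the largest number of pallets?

25

100 = 2² · 5²
425 = 5² · 17
Common: 5² = 25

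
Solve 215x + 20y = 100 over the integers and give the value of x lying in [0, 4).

0

gcd(215, 20) = 5 (Euclid: 215 = 10·20 + 15; 20 = 1·15 + 5; 15 = 3·5 + 0), and 5 | 100.
Extended Euclid: 215·(-1) + 20·(11) = 5. Scale by 20: x₀ = -20.
General solution x = x₀ + 4t; reducing mod 4 gives x = 0 (and y = 5).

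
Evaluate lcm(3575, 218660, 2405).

444973100

3575 = 5² · 11 · 13; 218660 = 2² · 5 · 13 · 29²; 2405 = 5 · 13 · 37
lcm takes max exponent of each prime: 2² · 5² · 11 · 13 · 29² · 37 = 444973100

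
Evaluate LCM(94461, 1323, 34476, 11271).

94461 = 3 · 23 · 37²; 1323 = 3³ · 7²; 34476 = 2² · 3 · 13² · 17; 11271 = 3 · 13 · 17²
lcm takes max exponent of each prime: 2² · 3³ · 7² · 13² · 17² · 23 · 37² = 8138336952564

8138336952564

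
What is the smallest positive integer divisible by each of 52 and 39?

52 = 2² · 13; 39 = 3 · 13
max exponents: 2² · 3 · 13 = 156

156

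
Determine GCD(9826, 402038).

2

9826 = 2 · 17³
402038 = 2 · 7 · 13 · 47²
Common: 2 = 2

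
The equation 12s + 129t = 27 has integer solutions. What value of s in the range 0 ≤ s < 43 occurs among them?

13

Reduce mod 129: 12s ≡ 27 (mod 129). With g = gcd(12, 129) = 3 dividing 27, divide through: 4s ≡ 9 (mod 43).
Since gcd(4, 43) = 1, s ≡ 9·(4)⁻¹ ≡ 13 (mod 43). Smallest non-negative: 13.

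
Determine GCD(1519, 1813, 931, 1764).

gcd(1519, 1813): 1813 = 1·1519 + 294; 1519 = 5·294 + 49; 294 = 6·49 + 0 → 49
gcd(49, 931): 931 = 19·49 + 0 → 49
gcd(49, 1764): 1764 = 36·49 + 0 → 49

49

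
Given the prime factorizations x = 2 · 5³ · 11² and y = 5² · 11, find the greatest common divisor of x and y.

275

min exponent per shared prime: 5² · 11 = 275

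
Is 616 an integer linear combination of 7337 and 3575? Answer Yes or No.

Yes

gcd(7337, 3575): 7337 = 2·3575 + 187; 3575 = 19·187 + 22; 187 = 8·22 + 11; 22 = 2·11 + 0 → 11
11 divides 616, so a solution exists.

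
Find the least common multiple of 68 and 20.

68 = 2² · 17; 20 = 2² · 5
max exponents: 2² · 5 · 17 = 340

340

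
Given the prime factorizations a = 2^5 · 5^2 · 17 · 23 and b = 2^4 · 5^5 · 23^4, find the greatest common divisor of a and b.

9200

min exponent per shared prime: 2^4 · 5^2 · 23 = 9200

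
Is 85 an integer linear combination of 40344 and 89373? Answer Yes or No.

No

gcd(40344, 89373): 89373 = 2·40344 + 8685; 40344 = 4·8685 + 5604; 8685 = 1·5604 + 3081; 5604 = 1·3081 + 2523; 3081 = 1·2523 + 558; 2523 = 4·558 + 291; 558 = 1·291 + 267; 291 = 1·267 + 24; 267 = 11·24 + 3; 24 = 8·3 + 0 → 3
3 does not divide 85, so a solution does not exist.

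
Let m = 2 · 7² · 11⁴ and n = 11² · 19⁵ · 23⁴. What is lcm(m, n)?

max exponent per prime: 2 · 7² · 11⁴ · 19⁵ · 23⁴ = 994205508719977862

994205508719977862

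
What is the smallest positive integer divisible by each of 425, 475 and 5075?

425 = 5² · 17; 475 = 5² · 19; 5075 = 5² · 7 · 29
lcm takes max exponent of each prime: 5² · 7 · 17 · 19 · 29 = 1639225

1639225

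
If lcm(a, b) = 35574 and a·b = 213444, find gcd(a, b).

6

From gcd × lcm = ab: gcd = 213444 / 35574 = 6.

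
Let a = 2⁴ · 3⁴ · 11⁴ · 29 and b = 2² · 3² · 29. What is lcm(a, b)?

550267344

max exponent per prime: 2⁴ · 3⁴ · 11⁴ · 29 = 550267344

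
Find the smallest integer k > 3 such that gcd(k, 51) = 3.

6

Multiples of 3 above 3: 3·2, 3·3, … . Need the cofactor coprime to 51/3 = 17.
Checking s = 2, 3, … the first with gcd(s, 17) = 1 is s = 2, giving 6.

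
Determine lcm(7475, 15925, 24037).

677242475

lcm(7475, 15925) = 7475·15925/gcd = 119039375/325 = 366275
lcm(366275, 24037) = 366275·24037/gcd = 8804152175/13 = 677242475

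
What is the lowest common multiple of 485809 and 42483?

71413923

485809 = 17² · 41²; 42483 = 3 · 7² · 17²
max exponents: 3 · 7² · 17² · 41² = 71413923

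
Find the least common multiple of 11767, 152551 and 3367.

3333697003

lcm(11767, 152551) = 11767·152551/gcd = 1795067617/7 = 256438231
lcm(256438231, 3367) = 256438231·3367/gcd = 863427523777/259 = 3333697003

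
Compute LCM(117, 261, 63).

23751

lcm(117, 261) = 117·261/gcd = 30537/9 = 3393
lcm(3393, 63) = 3393·63/gcd = 213759/9 = 23751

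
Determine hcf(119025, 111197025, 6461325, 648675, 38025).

119025 = 3² · 5² · 23²; 111197025 = 3² · 5² · 19² · 37²; 6461325 = 3² · 5² · 13 · 47²; 648675 = 3³ · 5² · 31²; 38025 = 3² · 5² · 13²
gcd takes min exponent of each prime: 3² · 5² = 225

225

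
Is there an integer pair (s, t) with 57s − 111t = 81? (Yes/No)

By Bézout, 57s − 111t = 81 has integer solutions iff gcd(57, 111) | 81.
Euclid: 111 = 1·57 + 54; 57 = 1·54 + 3; 54 = 18·3 + 0. gcd = 3; 81 mod 3 = 0. Yes.

Yes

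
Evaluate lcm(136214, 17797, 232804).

45127425772

136214 = 2 · 13³ · 31; 17797 = 13 · 37²; 232804 = 2² · 11² · 13 · 37
lcm takes max exponent of each prime: 2² · 11² · 13³ · 31 · 37² = 45127425772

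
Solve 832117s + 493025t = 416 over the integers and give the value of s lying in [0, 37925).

20873

gcd(832117, 493025) = 13 (Euclid: 832117 = 1·493025 + 339092; 493025 = 1·339092 + 153933; 339092 = 2·153933 + 31226; 153933 = 4·31226 + 29029; 31226 = 1·29029 + 2197; 29029 = 13·2197 + 468; 2197 = 4·468 + 325; 468 = 1·325 + 143; 325 = 2·143 + 39; 143 = 3·39 + 26; 39 = 1·26 + 13; 26 = 2·13 + 0), and 13 | 416.
Extended Euclid: 832117·(13689) + 493025·(-23104) = 13. Scale by 32: s₀ = 438048.
General solution s = s₀ + 37925k; reducing mod 37925 gives s = 20873 (and t = -35229).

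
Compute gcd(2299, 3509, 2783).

121

gcd(2299, 3509): 3509 = 1·2299 + 1210; 2299 = 1·1210 + 1089; 1210 = 1·1089 + 121; 1089 = 9·121 + 0 → 121
gcd(121, 2783): 2783 = 23·121 + 0 → 121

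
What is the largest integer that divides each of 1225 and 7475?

1225 = 5² · 7²
7475 = 5² · 13 · 23
Common: 5² = 25

25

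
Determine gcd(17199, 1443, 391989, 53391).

17199 = 3³ · 7² · 13; 1443 = 3 · 13 · 37; 391989 = 3 · 13 · 19 · 23²; 53391 = 3 · 13 · 37²
gcd takes min exponent of each prime: 3 · 13 = 39

39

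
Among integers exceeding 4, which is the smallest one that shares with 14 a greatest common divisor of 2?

6

Multiples of 2 above 4: 2·3, 2·4, … . Need the cofactor coprime to 14/2 = 7.
Checking s = 3, 4, … the first with gcd(s, 7) = 1 is s = 3, giving 6.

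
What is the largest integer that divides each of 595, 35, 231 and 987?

7

595 = 5 · 7 · 17; 35 = 5 · 7; 231 = 3 · 7 · 11; 987 = 3 · 7 · 47
gcd takes min exponent of each prime: 7 = 7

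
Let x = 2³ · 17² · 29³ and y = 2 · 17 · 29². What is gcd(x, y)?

28594

min exponent per shared prime: 2 · 17 · 29² = 28594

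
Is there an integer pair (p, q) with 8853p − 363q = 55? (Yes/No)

gcd(8853, 363): 8853 = 24·363 + 141; 363 = 2·141 + 81; 141 = 1·81 + 60; 81 = 1·60 + 21; 60 = 2·21 + 18; 21 = 1·18 + 3; 18 = 6·3 + 0 → 3
3 does not divide 55, so a solution does not exist.

No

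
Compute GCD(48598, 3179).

11

48598 = 2 · 11 · 47²
3179 = 11 · 17²
Common: 11 = 11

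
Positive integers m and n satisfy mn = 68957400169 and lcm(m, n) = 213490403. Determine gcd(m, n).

323

gcd·lcm = product, so gcd = 68957400169/213490403 = 323.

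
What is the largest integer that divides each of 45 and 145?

45 = 3² · 5
145 = 5 · 29
Common: 5 = 5

5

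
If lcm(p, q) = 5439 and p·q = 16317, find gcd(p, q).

gcd·lcm = product, so gcd = 16317/5439 = 3.

3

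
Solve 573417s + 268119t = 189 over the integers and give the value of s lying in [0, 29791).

Reduce mod 268119: 573417s ≡ 189 (mod 268119). With g = gcd(573417, 268119) = 9 dividing 189, divide through: 63713s ≡ 21 (mod 29791).
Since gcd(63713, 29791) = 1, s ≡ 21·(63713)⁻¹ ≡ 28666 (mod 29791). Smallest non-negative: 28666.

28666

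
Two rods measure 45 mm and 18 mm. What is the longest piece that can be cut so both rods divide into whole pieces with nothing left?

9

Euclid: 45 = 2·18 + 9; 18 = 2·9 + 0. Last nonzero remainder: 9.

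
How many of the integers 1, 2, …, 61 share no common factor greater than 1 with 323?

55

Prime factors of 323: 17, 19. Count integers ≤ 61 divisible by none of them.
By inclusion–exclusion: 61 − ⌊61/17⌋ − ⌊61/19⌋ + ⌊61/323⌋ = 55.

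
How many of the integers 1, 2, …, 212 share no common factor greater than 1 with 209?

183

Prime factors of 209: 11, 19. Count integers ≤ 212 divisible by none of them.
By inclusion–exclusion: 212 − ⌊212/11⌋ − ⌊212/19⌋ + ⌊212/209⌋ = 183.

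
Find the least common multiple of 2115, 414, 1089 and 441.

576832410

lcm(2115, 414) = 2115·414/gcd = 875610/9 = 97290
lcm(97290, 1089) = 97290·1089/gcd = 105948810/9 = 11772090
lcm(11772090, 441) = 11772090·441/gcd = 5191491690/9 = 576832410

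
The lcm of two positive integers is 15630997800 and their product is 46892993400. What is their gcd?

From gcd × lcm = uv: gcd = 46892993400 / 15630997800 = 3.

3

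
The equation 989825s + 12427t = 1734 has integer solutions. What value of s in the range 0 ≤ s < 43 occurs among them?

Euclid: 989825 = 79·12427 + 8092; 12427 = 1·8092 + 4335; 8092 = 1·4335 + 3757; 4335 = 1·3757 + 578; 3757 = 6·578 + 289; 578 = 2·289 + 0 → gcd = 289; 1734 = 289·6.
Back-substitution yields 989825·(20) + 12427·(-1593) = 289, so one solution is s = 20·6 = 120, t = -1593·6 = -9558.
Solutions in s differ by 12427/289 = 43; the one in [0, 43) is 120 mod 43 = 34.

34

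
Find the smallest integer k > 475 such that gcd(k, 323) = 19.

494

323 = 19·17. Any k with gcd(k, 323) = 19 is a multiple of 19, say 19s, with s coprime to 17.
Need s > 475/19, so s ≥ 26. First s ≥ 26 with gcd(s, 17) = 1 is s = 26. Thus k = 19·26 = 494.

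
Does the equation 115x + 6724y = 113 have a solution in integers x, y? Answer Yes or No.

By Bézout, 115x + 6724y = 113 has integer solutions iff gcd(115, 6724) | 113.
Euclid: 6724 = 58·115 + 54; 115 = 2·54 + 7; 54 = 7·7 + 5; 7 = 1·5 + 2; 5 = 2·2 + 1; 2 = 2·1 + 0. gcd = 1; 113 mod 1 = 0. Yes.

Yes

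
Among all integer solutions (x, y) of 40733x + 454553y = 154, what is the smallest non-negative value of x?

gcd(40733, 454553) = 11 (Euclid: 454553 = 11·40733 + 6490; 40733 = 6·6490 + 1793; 6490 = 3·1793 + 1111; 1793 = 1·1111 + 682; 1111 = 1·682 + 429; 682 = 1·429 + 253; 429 = 1·253 + 176; 253 = 1·176 + 77; 176 = 2·77 + 22; 77 = 3·22 + 11; 22 = 2·11 + 0), and 11 | 154.
Extended Euclid: 40733·(18000) + 454553·(-1613) = 11. Scale by 14: x₀ = 252000.
General solution x = x₀ + 41323t; reducing mod 41323 gives x = 4062 (and y = -364).

4062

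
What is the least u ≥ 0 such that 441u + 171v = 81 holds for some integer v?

Euclid: 441 = 2·171 + 99; 171 = 1·99 + 72; 99 = 1·72 + 27; 72 = 2·27 + 18; 27 = 1·18 + 9; 18 = 2·9 + 0 → gcd = 9; 81 = 9·9.
Back-substitution yields 441·(7) + 171·(-18) = 9, so one solution is u = 7·9 = 63, v = -18·9 = -162.
Solutions in u differ by 171/9 = 19; the one in [0, 19) is 63 mod 19 = 6.

6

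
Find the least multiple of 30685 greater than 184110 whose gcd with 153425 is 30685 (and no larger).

153425 = 30685·5. Any t with gcd(t, 153425) = 30685 is a multiple of 30685, say 30685s, with s coprime to 5.
Need s > 184110/30685, so s ≥ 7. First s ≥ 7 with gcd(s, 5) = 1 is s = 7. Thus t = 30685·7 = 214795.

214795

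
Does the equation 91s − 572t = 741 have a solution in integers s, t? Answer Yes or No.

gcd(91, 572): 572 = 6·91 + 26; 91 = 3·26 + 13; 26 = 2·13 + 0 → 13
13 divides 741, so a solution exists.

Yes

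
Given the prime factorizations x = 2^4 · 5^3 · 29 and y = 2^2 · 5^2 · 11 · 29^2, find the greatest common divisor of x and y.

2900

min exponent per shared prime: 2^2 · 5^2 · 29 = 2900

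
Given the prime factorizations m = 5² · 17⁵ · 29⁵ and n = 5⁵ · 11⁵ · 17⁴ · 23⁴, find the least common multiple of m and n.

max exponent per prime: 5⁵ · 11⁵ · 17⁵ · 23⁴ · 29⁵ = 4101657454654678313901446875

4101657454654678313901446875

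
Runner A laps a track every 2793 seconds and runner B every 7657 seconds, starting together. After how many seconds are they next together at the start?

1125579

gcd first: 7657 = 2·2793 + 2071; 2793 = 1·2071 + 722; 2071 = 2·722 + 627; 722 = 1·627 + 95; 627 = 6·95 + 57; 95 = 1·57 + 38; 57 = 1·38 + 19; 38 = 2·19 + 0 → gcd = 19
lcm = 2793·7657/gcd = 21386001/19 = 1125579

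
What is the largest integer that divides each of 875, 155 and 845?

gcd(875, 155): 875 = 5·155 + 100; 155 = 1·100 + 55; 100 = 1·55 + 45; 55 = 1·45 + 10; 45 = 4·10 + 5; 10 = 2·5 + 0 → 5
gcd(5, 845): 845 = 169·5 + 0 → 5

5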